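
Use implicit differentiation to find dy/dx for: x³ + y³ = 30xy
Differentiate the relation implicitly: treat y = y(x) and apply the chain rule, so every y-derivative picks up a y' = dy/dx factor.

With everything moved to the left-hand side, differentiate term by term:
  d/dx[x^3] = 3x^2
  d/dx[-30xy] = -30x·y' - 30y
  d/dx[y^3] = 3y^2·y'

Separating the contributions that come from x directly and those that come through y:
  without y':      3x^2 - 30y
  multiplying y':  -30x + 3y^2

so (3x^2 - 30y) + (-30x + 3y^2)·y' = 0, and therefore
  dy/dx = -(3x^2 - 30y)/(-30x + 3y^2) = (x^2 - 10y)/(10x - y^2)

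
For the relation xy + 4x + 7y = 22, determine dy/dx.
Differentiate the relation implicitly: treat y = y(x) and apply the chain rule, so every y-derivative picks up a y' = dy/dx factor.

With everything moved to the left-hand side, differentiate term by term:
  d/dx[xy] = x·y' + y
  d/dx[4x] = 4
  d/dx[7y] = 7·y'
  d/dx[-22] = 0

Separating the contributions that come from x directly and those that come through y:
  without y':      y + 4
  multiplying y':  x + 7

so (y + 4) + (x + 7)·y' = 0, and therefore
  dy/dx = -(y + 4)/(x + 7) = (-y - 4)/(x + 7)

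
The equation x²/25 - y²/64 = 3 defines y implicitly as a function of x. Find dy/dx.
Differentiate both sides with respect to x, treating y as y(x). By the chain rule, any term containing y contributes a factor of y' = dy/dx when we differentiate it.

Move every term to one side and write the relation as F(x, y) = 0. Term by term,
  d/dx[x^2/25] = 2x/25
  d/dx[-y^2/64] = -y·y'/32
  d/dx[-3] = 0

The pieces without y' make up ∂F/∂x and the coefficient of y' is ∂F/∂y:
  ∂F/∂x = 2x/25,
  ∂F/∂y = -y/32.

Since d/dx[F] = ∂F/∂x + (∂F/∂y)·y' = 0, solve for y':
  (∂F/∂y)·y' = -∂F/∂x
  dy/dx = -(∂F/∂x)/(∂F/∂y) = -(2x/25)/(-y/32) = 64x/(25y)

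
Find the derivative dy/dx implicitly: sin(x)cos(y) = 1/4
Apply d/dx to both sides, remembering that y depends on x. Each occurrence of y therefore brings in a y' = dy/dx via the chain rule.

With F(x, y) equal to the left-hand side minus the right, differentiate F term by term:
  d/dx[sin(x)·cos(y)] = -y'·sin(x)·sin(y) + cos(x)·cos(y)
  d/dx[-1/4] = 0
Adding these up, d/dx[F] = 0 becomes
  (cos(x)·cos(y)) + (-sin(x)·sin(y))·y' = 0,
so isolating y',
  dy/dx = -(cos(x)·cos(y))/(-sin(x)·sin(y)) = 1/(tan(x)·tan(y))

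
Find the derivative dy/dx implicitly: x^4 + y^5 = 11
Apply d/dx to both sides, remembering that y depends on x. Each occurrence of y therefore brings in a y' = dy/dx via the chain rule.

With F(x, y) equal to the left-hand side minus the right, differentiate F term by term:
  d/dx[x^4] = 4x^3
  d/dx[y^5] = 5y^4·y'
  d/dx[-11] = 0
Adding these up, d/dx[F] = 0 becomes
  (4x^3) + (5y^4)·y' = 0,
so isolating y',
  dy/dx = -(4x^3)/(5y^4) = -4x^3/(5y^4)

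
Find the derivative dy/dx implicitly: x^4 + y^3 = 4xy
Take d/dx of both sides. Since y is implicitly a function of x, the chain rule attaches a y' = dy/dx factor whenever we differentiate through y.

Set F(x, y) = (left side) − (right side), so the curve is F = 0. Differentiating each term of F:
  d/dx[x^4] = 4x^3
  d/dx[-4xy] = -4x·y' - 4y
  d/dx[y^3] = 3y^2·y'

Collecting, the y'-free part is the partial derivative in x and the y' coefficient is the partial derivative in y:
  ∂F/∂x = 4x^3 - 4y
  ∂F/∂y = -4x + 3y^2

so d/dx[F(x, y(x))] = ∂F/∂x + (∂F/∂y)·y' = 0. Rearranging,
  dy/dx = -(∂F/∂x)/(∂F/∂y) = -(4x^3 - 4y)/(-4x + 3y^2) = 4(x^3 - y)/(4x - 3y^2)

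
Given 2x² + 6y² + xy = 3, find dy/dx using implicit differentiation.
Differentiate the relation implicitly: treat y = y(x) and apply the chain rule, so every y-derivative picks up a y' = dy/dx factor.

With everything moved to the left-hand side, differentiate term by term:
  d/dx[2x^2] = 4x
  d/dx[xy] = x·y' + y
  d/dx[6y^2] = 12y·y'
  d/dx[-3] = 0

Separating the contributions that come from x directly and those that come through y:
  without y':      4x + y
  multiplying y':  x + 12y

so (4x + y) + (x + 12y)·y' = 0, and therefore
  dy/dx = -(4x + y)/(x + 12y) = (-4x - y)/(x + 12y)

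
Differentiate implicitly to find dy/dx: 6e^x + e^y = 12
Differentiate both sides with respect to x, treating y as y(x). By the chain rule, any term containing y contributes a factor of y' = dy/dx when we differentiate it.

Move every term to one side and write the relation as F(x, y) = 0. Term by term,
  d/dx[6e^(x)] = 6e^(x)
  d/dx[e^(y)] = y'·e^(y)
  d/dx[-12] = 0

The pieces without y' make up ∂F/∂x and the coefficient of y' is ∂F/∂y:
  ∂F/∂x = 6e^(x),
  ∂F/∂y = e^(y).

Since d/dx[F] = ∂F/∂x + (∂F/∂y)·y' = 0, solve for y':
  (∂F/∂y)·y' = -∂F/∂x
  dy/dx = -(∂F/∂x)/(∂F/∂y) = -(6e^(x))/(e^(y)) = -6e^(x - y)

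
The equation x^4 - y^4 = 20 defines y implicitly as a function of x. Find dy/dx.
Differentiate the relation implicitly: treat y = y(x) and apply the chain rule, so every y-derivative picks up a y' = dy/dx factor.

With everything moved to the left-hand side, differentiate term by term:
  d/dx[x^4] = 4x^3
  d/dx[-y^4] = -4y^3·y'
  d/dx[-20] = 0

Separating the contributions that come from x directly and those that come through y:
  without y':      4x^3
  multiplying y':  -4y^3

so (4x^3) + (-4y^3)·y' = 0, and therefore
  dy/dx = -(4x^3)/(-4y^3) = x^3/y^3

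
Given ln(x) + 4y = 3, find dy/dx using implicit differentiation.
Differentiate the relation implicitly: treat y = y(x) and apply the chain rule, so every y-derivative picks up a y' = dy/dx factor.

With everything moved to the left-hand side, differentiate term by term:
  d/dx[4y] = 4·y'
  d/dx[ln(x)] = 1/x
  d/dx[-3] = 0

Separating the contributions that come from x directly and those that come through y:
  without y':      1/x
  multiplying y':  4

so (1/x) + (4)·y' = 0, and therefore
  dy/dx = -(1/x)/(4) = -1/(4x)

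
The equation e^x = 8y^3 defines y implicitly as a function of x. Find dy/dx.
Differentiate the relation implicitly: treat y = y(x) and apply the chain rule, so every y-derivative picks up a y' = dy/dx factor.

With everything moved to the left-hand side, differentiate term by term:
  d/dx[-8y^3] = -24y^2·y'
  d/dx[e^(x)] = e^(x)

Separating the contributions that come from x directly and those that come through y:
  without y':      e^(x)
  multiplying y':  -24y^2

so (e^(x)) + (-24y^2)·y' = 0, and therefore
  dy/dx = -(e^(x))/(-24y^2) = e^(x)/(24y^2)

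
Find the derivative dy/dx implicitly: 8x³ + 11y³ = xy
Apply d/dx to both sides, remembering that y depends on x. Each occurrence of y therefore brings in a y' = dy/dx via the chain rule.

With F(x, y) equal to the left-hand side minus the right, differentiate F term by term:
  d/dx[8x^3] = 24x^2
  d/dx[-xy] = -x·y' - y
  d/dx[11y^3] = 33y^2·y'
Adding these up, d/dx[F] = 0 becomes
  (24x^2 - y) + (-x + 33y^2)·y' = 0,
so isolating y',
  dy/dx = -(24x^2 - y)/(-x + 33y^2) = (24x^2 - y)/(x - 33y^2)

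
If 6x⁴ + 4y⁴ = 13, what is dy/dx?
Differentiate the relation implicitly: treat y = y(x) and apply the chain rule, so every y-derivative picks up a y' = dy/dx factor.

With everything moved to the left-hand side, differentiate term by term:
  d/dx[6x^4] = 24x^3
  d/dx[4y^4] = 16y^3·y'
  d/dx[-13] = 0

Separating the contributions that come from x directly and those that come through y:
  without y':      24x^3
  multiplying y':  16y^3

so (24x^3) + (16y^3)·y' = 0, and therefore
  dy/dx = -(24x^3)/(16y^3) = -3x^3/(2y^3)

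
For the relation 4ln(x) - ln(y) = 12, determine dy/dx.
Apply d/dx to both sides, remembering that y depends on x. Each occurrence of y therefore brings in a y' = dy/dx via the chain rule.

With F(x, y) equal to the left-hand side minus the right, differentiate F term by term:
  d/dx[4ln(x)] = 4/x
  d/dx[-ln(y)] = -y'/y
  d/dx[-12] = 0
Adding these up, d/dx[F] = 0 becomes
  (4/x) + (-1/y)·y' = 0,
so isolating y',
  dy/dx = -(4/x)/(-1/y) = 4y/x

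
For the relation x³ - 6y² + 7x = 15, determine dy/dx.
Differentiate the relation implicitly: treat y = y(x) and apply the chain rule, so every y-derivative picks up a y' = dy/dx factor.

With everything moved to the left-hand side, differentiate term by term:
  d/dx[x^3] = 3x^2
  d/dx[7x] = 7
  d/dx[-6y^2] = -12y·y'
  d/dx[-15] = 0

Separating the contributions that come from x directly and those that come through y:
  without y':      3x^2 + 7
  multiplying y':  -12y

so (3x^2 + 7) + (-12y)·y' = 0, and therefore
  dy/dx = -(3x^2 + 7)/(-12y) = (3x^2 + 7)/(12y)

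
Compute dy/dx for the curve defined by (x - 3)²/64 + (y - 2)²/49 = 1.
Differentiate both sides with respect to x, treating y as y(x). By the chain rule, any term containing y contributes a factor of y' = dy/dx when we differentiate it.

Move every term to one side and write the relation as F(x, y) = 0. Term by term,
  d/dx[(x - 3)^2/64] = x/32 - 3/32
  d/dx[(y - 2)^2/49] = 2·y'(y - 2)/49
  d/dx[-1] = 0

The pieces without y' make up ∂F/∂x and the coefficient of y' is ∂F/∂y:
  ∂F/∂x = x/32 - 3/32,
  ∂F/∂y = 2y/49 - 4/49.

Since d/dx[F] = ∂F/∂x + (∂F/∂y)·y' = 0, solve for y':
  (∂F/∂y)·y' = -∂F/∂x
  dy/dx = -(∂F/∂x)/(∂F/∂y) = -(x/32 - 3/32)/(2y/49 - 4/49)
        = -((x - 3)/32)/(2(y - 2)/49) = 49(3 - x)/(64(y - 2))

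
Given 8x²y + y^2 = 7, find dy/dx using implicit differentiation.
Apply d/dx to both sides, remembering that y depends on x. Each occurrence of y therefore brings in a y' = dy/dx via the chain rule.

With F(x, y) equal to the left-hand side minus the right, differentiate F term by term:
  d/dx[8x^2y] = 8x^2·y' + 16xy
  d/dx[y^2] = 2y·y'
  d/dx[-7] = 0
Adding these up, d/dx[F] = 0 becomes
  (16xy) + (8x^2 + 2y)·y' = 0,
so isolating y',
  dy/dx = -(16xy)/(8x^2 + 2y) = -8xy/(4x^2 + y)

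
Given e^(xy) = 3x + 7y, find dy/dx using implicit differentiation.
Take d/dx of both sides. Since y is implicitly a function of x, the chain rule attaches a y' = dy/dx factor whenever we differentiate through y.

Set F(x, y) = (left side) − (right side), so the curve is F = 0. Differentiating each term of F:
  d/dx[-3x] = -3
  d/dx[-7y] = -7·y'
  d/dx[e^(xy)] = (x·y' + y)·e^(xy)

Collecting, the y'-free part is the partial derivative in x and the y' coefficient is the partial derivative in y:
  ∂F/∂x = y·e^(xy) - 3
  ∂F/∂y = x·e^(xy) - 7

so d/dx[F(x, y(x))] = ∂F/∂x + (∂F/∂y)·y' = 0. Rearranging,
  dy/dx = -(∂F/∂x)/(∂F/∂y) = -(y·e^(xy) - 3)/(x·e^(xy) - 7) = (-y·e^(xy) + 3)/(x·e^(xy) - 7)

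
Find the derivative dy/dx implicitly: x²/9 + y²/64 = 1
Differentiate the relation implicitly: treat y = y(x) and apply the chain rule, so every y-derivative picks up a y' = dy/dx factor.

With everything moved to the left-hand side, differentiate term by term:
  d/dx[x^2/9] = 2x/9
  d/dx[y^2/64] = y·y'/32
  d/dx[-1] = 0

Separating the contributions that come from x directly and those that come through y:
  without y':      2x/9
  multiplying y':  y/32

so (2x/9) + (y/32)·y' = 0, and therefore
  dy/dx = -(2x/9)/(y/32) = -64x/(9y)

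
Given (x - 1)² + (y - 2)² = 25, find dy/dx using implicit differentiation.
Apply d/dx to both sides, remembering that y depends on x. Each occurrence of y therefore brings in a y' = dy/dx via the chain rule.

With F(x, y) equal to the left-hand side minus the right, differentiate F term by term:
  d/dx[(x - 1)^2] = 2x - 2
  d/dx[(y - 2)^2] = 2·y'(y - 2)
  d/dx[-25] = 0
Adding these up, d/dx[F] = 0 becomes
  (2x - 2) + (2y - 4)·y' = 0,
so isolating y',
  dy/dx = -(2x - 2)/(2y - 4) = (1 - x)/(y - 2)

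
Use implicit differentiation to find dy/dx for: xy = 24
Take d/dx of both sides. Since y is implicitly a function of x, the chain rule attaches a y' = dy/dx factor whenever we differentiate through y.

Set F(x, y) = (left side) − (right side), so the curve is F = 0. Differentiating each term of F:
  d/dx[xy] = x·y' + y
  d/dx[-24] = 0

Collecting, the y'-free part is the partial derivative in x and the y' coefficient is the partial derivative in y:
  ∂F/∂x = y
  ∂F/∂y = x

so d/dx[F(x, y(x))] = ∂F/∂x + (∂F/∂y)·y' = 0. Rearranging,
  dy/dx = -(∂F/∂x)/(∂F/∂y) = -(y)/(x) = -y/x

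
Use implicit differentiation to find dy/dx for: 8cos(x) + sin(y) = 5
Differentiate the relation implicitly: treat y = y(x) and apply the chain rule, so every y-derivative picks up a y' = dy/dx factor.

With everything moved to the left-hand side, differentiate term by term:
  d/dx[sin(y)] = y'·cos(y)
  d/dx[8cos(x)] = -8sin(x)
  d/dx[-5] = 0

Separating the contributions that come from x directly and those that come through y:
  without y':      -8sin(x)
  multiplying y':  cos(y)

so (-8sin(x)) + (cos(y))·y' = 0, and therefore
  dy/dx = -(-8sin(x))/(cos(y)) = 8sin(x)/cos(y)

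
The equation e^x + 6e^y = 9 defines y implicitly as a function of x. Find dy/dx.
Take d/dx of both sides. Since y is implicitly a function of x, the chain rule attaches a y' = dy/dx factor whenever we differentiate through y.

Set F(x, y) = (left side) − (right side), so the curve is F = 0. Differentiating each term of F:
  d/dx[e^(x)] = e^(x)
  d/dx[6e^(y)] = 6·y'·e^(y)
  d/dx[-9] = 0

Collecting, the y'-free part is the partial derivative in x and the y' coefficient is the partial derivative in y:
  ∂F/∂x = e^(x)
  ∂F/∂y = 6e^(y)

so d/dx[F(x, y(x))] = ∂F/∂x + (∂F/∂y)·y' = 0. Rearranging,
  dy/dx = -(∂F/∂x)/(∂F/∂y) = -(e^(x))/(6e^(y)) = -e^(x - y)/6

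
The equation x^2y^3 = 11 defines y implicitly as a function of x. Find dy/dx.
Differentiate the relation implicitly: treat y = y(x) and apply the chain rule, so every y-derivative picks up a y' = dy/dx factor.

With everything moved to the left-hand side, differentiate term by term:
  d/dx[x^2y^3] = 3x^2y^2·y' + 2xy^3
  d/dx[-11] = 0

Separating the contributions that come from x directly and those that come through y:
  without y':      2xy^3
  multiplying y':  3x^2y^2

so (2xy^3) + (3x^2y^2)·y' = 0, and therefore
  dy/dx = -(2xy^3)/(3x^2y^2) = -2y/(3x)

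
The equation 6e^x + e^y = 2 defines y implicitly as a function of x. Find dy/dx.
Take d/dx of both sides. Since y is implicitly a function of x, the chain rule attaches a y' = dy/dx factor whenever we differentiate through y.

Set F(x, y) = (left side) − (right side), so the curve is F = 0. Differentiating each term of F:
  d/dx[6e^(x)] = 6e^(x)
  d/dx[e^(y)] = y'·e^(y)
  d/dx[-2] = 0

Collecting, the y'-free part is the partial derivative in x and the y' coefficient is the partial derivative in y:
  ∂F/∂x = 6e^(x)
  ∂F/∂y = e^(y)

so d/dx[F(x, y(x))] = ∂F/∂x + (∂F/∂y)·y' = 0. Rearranging,
  dy/dx = -(∂F/∂x)/(∂F/∂y) = -(6e^(x))/(e^(y)) = -6e^(x - y)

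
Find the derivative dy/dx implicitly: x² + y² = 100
Take d/dx of both sides. Since y is implicitly a function of x, the chain rule attaches a y' = dy/dx factor whenever we differentiate through y.

Set F(x, y) = (left side) − (right side), so the curve is F = 0. Differentiating each term of F:
  d/dx[x^2] = 2x
  d/dx[y^2] = 2y·y'
  d/dx[-100] = 0

Collecting, the y'-free part is the partial derivative in x and the y' coefficient is the partial derivative in y:
  ∂F/∂x = 2x
  ∂F/∂y = 2y

so d/dx[F(x, y(x))] = ∂F/∂x + (∂F/∂y)·y' = 0. Rearranging,
  dy/dx = -(∂F/∂x)/(∂F/∂y) = -(2x)/(2y) = -x/y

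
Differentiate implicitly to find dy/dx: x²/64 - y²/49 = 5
Take d/dx of both sides. Since y is implicitly a function of x, the chain rule attaches a y' = dy/dx factor whenever we differentiate through y.

Set F(x, y) = (left side) − (right side), so the curve is F = 0. Differentiating each term of F:
  d/dx[x^2/64] = x/32
  d/dx[-y^2/49] = -2y·y'/49
  d/dx[-5] = 0

Collecting, the y'-free part is the partial derivative in x and the y' coefficient is the partial derivative in y:
  ∂F/∂x = x/32
  ∂F/∂y = -2y/49

so d/dx[F(x, y(x))] = ∂F/∂x + (∂F/∂y)·y' = 0. Rearranging,
  dy/dx = -(∂F/∂x)/(∂F/∂y) = -(x/32)/(-2y/49) = 49x/(64y)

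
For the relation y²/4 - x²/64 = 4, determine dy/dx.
Take d/dx of both sides. Since y is implicitly a function of x, the chain rule attaches a y' = dy/dx factor whenever we differentiate through y.

Set F(x, y) = (left side) − (right side), so the curve is F = 0. Differentiating each term of F:
  d/dx[-x^2/64] = -x/32
  d/dx[y^2/4] = y·y'/2
  d/dx[-4] = 0

Collecting, the y'-free part is the partial derivative in x and the y' coefficient is the partial derivative in y:
  ∂F/∂x = -x/32
  ∂F/∂y = y/2

so d/dx[F(x, y(x))] = ∂F/∂x + (∂F/∂y)·y' = 0. Rearranging,
  dy/dx = -(∂F/∂x)/(∂F/∂y) = -(-x/32)/(y/2) = x/(16y)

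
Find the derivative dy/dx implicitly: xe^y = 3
Differentiate the relation implicitly: treat y = y(x) and apply the chain rule, so every y-derivative picks up a y' = dy/dx factor.

With everything moved to the left-hand side, differentiate term by term:
  d/dx[x·e^(y)] = x·y'·e^(y) + e^(y)
  d/dx[-3] = 0

Separating the contributions that come from x directly and those that come through y:
  without y':      e^(y)
  multiplying y':  x·e^(y)

so (e^(y)) + (x·e^(y))·y' = 0, and therefore
  dy/dx = -(e^(y))/(x·e^(y)) = -1/x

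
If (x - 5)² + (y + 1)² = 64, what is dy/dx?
Differentiate the relation implicitly: treat y = y(x) and apply the chain rule, so every y-derivative picks up a y' = dy/dx factor.

With everything moved to the left-hand side, differentiate term by term:
  d/dx[(x - 5)^2] = 2x - 10
  d/dx[(y + 1)^2] = 2·y'(y + 1)
  d/dx[-64] = 0

Separating the contributions that come from x directly and those that come through y:
  without y':      2x - 10
  multiplying y':  2y + 2

so (2x - 10) + (2y + 2)·y' = 0, and therefore
  dy/dx = -(2x - 10)/(2y + 2) = (5 - x)/(y + 1)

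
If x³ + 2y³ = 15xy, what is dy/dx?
Take d/dx of both sides. Since y is implicitly a function of x, the chain rule attaches a y' = dy/dx factor whenever we differentiate through y.

Set F(x, y) = (left side) − (right side), so the curve is F = 0. Differentiating each term of F:
  d/dx[x^3] = 3x^2
  d/dx[-15xy] = -15x·y' - 15y
  d/dx[2y^3] = 6y^2·y'

Collecting, the y'-free part is the partial derivative in x and the y' coefficient is the partial derivative in y:
  ∂F/∂x = 3x^2 - 15y
  ∂F/∂y = -15x + 6y^2

so d/dx[F(x, y(x))] = ∂F/∂x + (∂F/∂y)·y' = 0. Rearranging,
  dy/dx = -(∂F/∂x)/(∂F/∂y) = -(3x^2 - 15y)/(-15x + 6y^2) = (x^2 - 5y)/(5x - 2y^2)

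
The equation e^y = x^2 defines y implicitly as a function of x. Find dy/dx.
Apply d/dx to both sides, remembering that y depends on x. Each occurrence of y therefore brings in a y' = dy/dx via the chain rule.

With F(x, y) equal to the left-hand side minus the right, differentiate F term by term:
  d/dx[-x^2] = -2x
  d/dx[e^(y)] = y'·e^(y)
Adding these up, d/dx[F] = 0 becomes
  (-2x) + (e^(y))·y' = 0,
so isolating y',
  dy/dx = -(-2x)/(e^(y)) = 2x·e^(-y)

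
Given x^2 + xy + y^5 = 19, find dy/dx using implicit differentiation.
Differentiate the relation implicitly: treat y = y(x) and apply the chain rule, so every y-derivative picks up a y' = dy/dx factor.

With everything moved to the left-hand side, differentiate term by term:
  d/dx[x^2] = 2x
  d/dx[xy] = x·y' + y
  d/dx[y^5] = 5y^4·y'
  d/dx[-19] = 0

Separating the contributions that come from x directly and those that come through y:
  without y':      2x + y
  multiplying y':  x + 5y^4

so (2x + y) + (x + 5y^4)·y' = 0, and therefore
  dy/dx = -(2x + y)/(x + 5y^4) = (-2x - y)/(x + 5y^4)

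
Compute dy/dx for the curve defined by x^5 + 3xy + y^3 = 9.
Differentiate the relation implicitly: treat y = y(x) and apply the chain rule, so every y-derivative picks up a y' = dy/dx factor.

With everything moved to the left-hand side, differentiate term by term:
  d/dx[x^5] = 5x^4
  d/dx[3xy] = 3x·y' + 3y
  d/dx[y^3] = 3y^2·y'
  d/dx[-9] = 0

Separating the contributions that come from x directly and those that come through y:
  without y':      5x^4 + 3y
  multiplying y':  3x + 3y^2

so (5x^4 + 3y) + (3x + 3y^2)·y' = 0, and therefore
  dy/dx = -(5x^4 + 3y)/(3x + 3y^2) = (-5x^4/3 - y)/(x + y^2)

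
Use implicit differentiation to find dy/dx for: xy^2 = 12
Take d/dx of both sides. Since y is implicitly a function of x, the chain rule attaches a y' = dy/dx factor whenever we differentiate through y.

Set F(x, y) = (left side) − (right side), so the curve is F = 0. Differentiating each term of F:
  d/dx[xy^2] = 2xy·y' + y^2
  d/dx[-12] = 0

Collecting, the y'-free part is the partial derivative in x and the y' coefficient is the partial derivative in y:
  ∂F/∂x = y^2
  ∂F/∂y = 2xy

so d/dx[F(x, y(x))] = ∂F/∂x + (∂F/∂y)·y' = 0. Rearranging,
  dy/dx = -(∂F/∂x)/(∂F/∂y) = -(y^2)/(2xy) = -y/(2x)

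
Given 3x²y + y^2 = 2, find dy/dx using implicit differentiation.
Apply d/dx to both sides, remembering that y depends on x. Each occurrence of y therefore brings in a y' = dy/dx via the chain rule.

With F(x, y) equal to the left-hand side minus the right, differentiate F term by term:
  d/dx[3x^2y] = 3x^2·y' + 6xy
  d/dx[y^2] = 2y·y'
  d/dx[-2] = 0
Adding these up, d/dx[F] = 0 becomes
  (6xy) + (3x^2 + 2y)·y' = 0,
so isolating y',
  dy/dx = -(6xy)/(3x^2 + 2y) = -6xy/(3x^2 + 2y)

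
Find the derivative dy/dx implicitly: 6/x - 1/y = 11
Take d/dx of both sides. Since y is implicitly a function of x, the chain rule attaches a y' = dy/dx factor whenever we differentiate through y.

Set F(x, y) = (left side) − (right side), so the curve is F = 0. Differentiating each term of F:
  d/dx[-1/y] = y'/y^2
  d/dx[6/x] = -6/x^2
  d/dx[-11] = 0

Collecting, the y'-free part is the partial derivative in x and the y' coefficient is the partial derivative in y:
  ∂F/∂x = -6/x^2
  ∂F/∂y = y^(-2)

so d/dx[F(x, y(x))] = ∂F/∂x + (∂F/∂y)·y' = 0. Rearranging,
  dy/dx = -(∂F/∂x)/(∂F/∂y) = -(-6/x^2)/(y^(-2)) = 6y^2/x^2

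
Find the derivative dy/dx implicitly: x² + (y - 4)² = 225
Apply d/dx to both sides, remembering that y depends on x. Each occurrence of y therefore brings in a y' = dy/dx via the chain rule.

With F(x, y) equal to the left-hand side minus the right, differentiate F term by term:
  d/dx[x^2] = 2x
  d/dx[(y - 4)^2] = 2·y'(y - 4)
  d/dx[-225] = 0
Adding these up, d/dx[F] = 0 becomes
  (2x) + (2y - 8)·y' = 0,
so isolating y',
  dy/dx = -(2x)/(2y - 8) = -x/(y - 4)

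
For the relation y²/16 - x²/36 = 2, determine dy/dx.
Differentiate both sides with respect to x, treating y as y(x). By the chain rule, any term containing y contributes a factor of y' = dy/dx when we differentiate it.

Move every term to one side and write the relation as F(x, y) = 0. Term by term,
  d/dx[-x^2/36] = -x/18
  d/dx[y^2/16] = y·y'/8
  d/dx[-2] = 0

The pieces without y' make up ∂F/∂x and the coefficient of y' is ∂F/∂y:
  ∂F/∂x = -x/18,
  ∂F/∂y = y/8.

Since d/dx[F] = ∂F/∂x + (∂F/∂y)·y' = 0, solve for y':
  (∂F/∂y)·y' = -∂F/∂x
  dy/dx = -(∂F/∂x)/(∂F/∂y) = -(-x/18)/(y/8) = 4x/(9y)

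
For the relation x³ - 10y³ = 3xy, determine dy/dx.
Differentiate the relation implicitly: treat y = y(x) and apply the chain rule, so every y-derivative picks up a y' = dy/dx factor.

With everything moved to the left-hand side, differentiate term by term:
  d/dx[x^3] = 3x^2
  d/dx[-3xy] = -3x·y' - 3y
  d/dx[-10y^3] = -30y^2·y'

Separating the contributions that come from x directly and those that come through y:
  without y':      3x^2 - 3y
  multiplying y':  -3x - 30y^2

so (3x^2 - 3y) + (-3x - 30y^2)·y' = 0, and therefore
  dy/dx = -(3x^2 - 3y)/(-3x - 30y^2) = (x^2 - y)/(x + 10y^2)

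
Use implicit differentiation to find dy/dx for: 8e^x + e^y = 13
Take d/dx of both sides. Since y is implicitly a function of x, the chain rule attaches a y' = dy/dx factor whenever we differentiate through y.

Set F(x, y) = (left side) − (right side), so the curve is F = 0. Differentiating each term of F:
  d/dx[8e^(x)] = 8e^(x)
  d/dx[e^(y)] = y'·e^(y)
  d/dx[-13] = 0

Collecting, the y'-free part is the partial derivative in x and the y' coefficient is the partial derivative in y:
  ∂F/∂x = 8e^(x)
  ∂F/∂y = e^(y)

so d/dx[F(x, y(x))] = ∂F/∂x + (∂F/∂y)·y' = 0. Rearranging,
  dy/dx = -(∂F/∂x)/(∂F/∂y) = -(8e^(x))/(e^(y)) = -8e^(x - y)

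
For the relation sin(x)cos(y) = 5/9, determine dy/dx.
Take d/dx of both sides. Since y is implicitly a function of x, the chain rule attaches a y' = dy/dx factor whenever we differentiate through y.

Set F(x, y) = (left side) − (right side), so the curve is F = 0. Differentiating each term of F:
  d/dx[sin(x)·cos(y)] = -y'·sin(x)·sin(y) + cos(x)·cos(y)
  d/dx[-5/9] = 0

Collecting, the y'-free part is the partial derivative in x and the y' coefficient is the partial derivative in y:
  ∂F/∂x = cos(x)·cos(y)
  ∂F/∂y = -sin(x)·sin(y)

so d/dx[F(x, y(x))] = ∂F/∂x + (∂F/∂y)·y' = 0. Rearranging,
  dy/dx = -(∂F/∂x)/(∂F/∂y) = -(cos(x)·cos(y))/(-sin(x)·sin(y)) = 1/(tan(x)·tan(y))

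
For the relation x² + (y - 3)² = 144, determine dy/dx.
Take d/dx of both sides. Since y is implicitly a function of x, the chain rule attaches a y' = dy/dx factor whenever we differentiate through y.

Set F(x, y) = (left side) − (right side), so the curve is F = 0. Differentiating each term of F:
  d/dx[x^2] = 2x
  d/dx[(y - 3)^2] = 2·y'(y - 3)
  d/dx[-144] = 0

Collecting, the y'-free part is the partial derivative in x and the y' coefficient is the partial derivative in y:
  ∂F/∂x = 2x
  ∂F/∂y = 2y - 6

so d/dx[F(x, y(x))] = ∂F/∂x + (∂F/∂y)·y' = 0. Rearranging,
  dy/dx = -(∂F/∂x)/(∂F/∂y) = -(2x)/(2y - 6) = -x/(y - 3)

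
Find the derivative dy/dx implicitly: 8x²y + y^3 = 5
Take d/dx of both sides. Since y is implicitly a function of x, the chain rule attaches a y' = dy/dx factor whenever we differentiate through y.

Set F(x, y) = (left side) − (right side), so the curve is F = 0. Differentiating each term of F:
  d/dx[8x^2y] = 8x^2·y' + 16xy
  d/dx[y^3] = 3y^2·y'
  d/dx[-5] = 0

Collecting, the y'-free part is the partial derivative in x and the y' coefficient is the partial derivative in y:
  ∂F/∂x = 16xy
  ∂F/∂y = 8x^2 + 3y^2

so d/dx[F(x, y(x))] = ∂F/∂x + (∂F/∂y)·y' = 0. Rearranging,
  dy/dx = -(∂F/∂x)/(∂F/∂y) = -(16xy)/(8x^2 + 3y^2) = -16xy/(8x^2 + 3y^2)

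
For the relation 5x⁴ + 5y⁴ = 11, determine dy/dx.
Apply d/dx to both sides, remembering that y depends on x. Each occurrence of y therefore brings in a y' = dy/dx via the chain rule.

With F(x, y) equal to the left-hand side minus the right, differentiate F term by term:
  d/dx[5x^4] = 20x^3
  d/dx[5y^4] = 20y^3·y'
  d/dx[-11] = 0
Adding these up, d/dx[F] = 0 becomes
  (20x^3) + (20y^3)·y' = 0,
so isolating y',
  dy/dx = -(20x^3)/(20y^3) = -x^3/y^3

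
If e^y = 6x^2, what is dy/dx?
Apply d/dx to both sides, remembering that y depends on x. Each occurrence of y therefore brings in a y' = dy/dx via the chain rule.

With F(x, y) equal to the left-hand side minus the right, differentiate F term by term:
  d/dx[-6x^2] = -12x
  d/dx[e^(y)] = y'·e^(y)
Adding these up, d/dx[F] = 0 becomes
  (-12x) + (e^(y))·y' = 0,
so isolating y',
  dy/dx = -(-12x)/(e^(y)) = 12x·e^(-y)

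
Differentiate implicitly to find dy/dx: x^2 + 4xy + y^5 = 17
Apply d/dx to both sides, remembering that y depends on x. Each occurrence of y therefore brings in a y' = dy/dx via the chain rule.

With F(x, y) equal to the left-hand side minus the right, differentiate F term by term:
  d/dx[x^2] = 2x
  d/dx[4xy] = 4x·y' + 4y
  d/dx[y^5] = 5y^4·y'
  d/dx[-17] = 0
Adding these up, d/dx[F] = 0 becomes
  (2x + 4y) + (4x + 5y^4)·y' = 0,
so isolating y',
  dy/dx = -(2x + 4y)/(4x + 5y^4) = 2(-x - 2y)/(4x + 5y^4)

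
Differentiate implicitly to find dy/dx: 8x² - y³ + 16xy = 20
Apply d/dx to both sides, remembering that y depends on x. Each occurrence of y therefore brings in a y' = dy/dx via the chain rule.

With F(x, y) equal to the left-hand side minus the right, differentiate F term by term:
  d/dx[8x^2] = 16x
  d/dx[16xy] = 16x·y' + 16y
  d/dx[-y^3] = -3y^2·y'
  d/dx[-20] = 0
Adding these up, d/dx[F] = 0 becomes
  (16x + 16y) + (16x - 3y^2)·y' = 0,
so isolating y',
  dy/dx = -(16x + 16y)/(16x - 3y^2) = 16(-x - y)/(16x - 3y^2)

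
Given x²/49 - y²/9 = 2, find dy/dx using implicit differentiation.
Apply d/dx to both sides, remembering that y depends on x. Each occurrence of y therefore brings in a y' = dy/dx via the chain rule.

With F(x, y) equal to the left-hand side minus the right, differentiate F term by term:
  d/dx[x^2/49] = 2x/49
  d/dx[-y^2/9] = -2y·y'/9
  d/dx[-2] = 0
Adding these up, d/dx[F] = 0 becomes
  (2x/49) + (-2y/9)·y' = 0,
so isolating y',
  dy/dx = -(2x/49)/(-2y/9) = 9x/(49y)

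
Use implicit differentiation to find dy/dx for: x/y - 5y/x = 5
Apply d/dx to both sides, remembering that y depends on x. Each occurrence of y therefore brings in a y' = dy/dx via the chain rule.

With F(x, y) equal to the left-hand side minus the right, differentiate F term by term:
  d/dx[x/y] = -x·y'/y^2 + 1/y
  d/dx[-5y/x] = -5·y'/x + 5y/x^2
  d/dx[-5] = 0
Adding these up, d/dx[F] = 0 becomes
  (1/y + 5y/x^2) + (-x/y^2 - 5/x)·y' = 0,
so isolating y',
  dy/dx = -(1/y + 5y/x^2)/(-x/y^2 - 5/x)
        = -((x^2 + 5y^2)/(x^2y))/(-(x^2 + 5y^2)/(xy^2)) = y/x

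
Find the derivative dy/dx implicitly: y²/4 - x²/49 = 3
Differentiate both sides with respect to x, treating y as y(x). By the chain rule, any term containing y contributes a factor of y' = dy/dx when we differentiate it.

Move every term to one side and write the relation as F(x, y) = 0. Term by term,
  d/dx[-x^2/49] = -2x/49
  d/dx[y^2/4] = y·y'/2
  d/dx[-3] = 0

The pieces without y' make up ∂F/∂x and the coefficient of y' is ∂F/∂y:
  ∂F/∂x = -2x/49,
  ∂F/∂y = y/2.

Since d/dx[F] = ∂F/∂x + (∂F/∂y)·y' = 0, solve for y':
  (∂F/∂y)·y' = -∂F/∂x
  dy/dx = -(∂F/∂x)/(∂F/∂y) = -(-2x/49)/(y/2) = 4x/(49y)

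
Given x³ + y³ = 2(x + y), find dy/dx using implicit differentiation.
Differentiate both sides with respect to x, treating y as y(x). By the chain rule, any term containing y contributes a factor of y' = dy/dx when we differentiate it.

Move every term to one side and write the relation as F(x, y) = 0. Term by term,
  d/dx[x^3] = 3x^2
  d/dx[-2x] = -2
  d/dx[y^3] = 3y^2·y'
  d/dx[-2y] = -2·y'

The pieces without y' make up ∂F/∂x and the coefficient of y' is ∂F/∂y:
  ∂F/∂x = 3x^2 - 2,
  ∂F/∂y = 3y^2 - 2.

Since d/dx[F] = ∂F/∂x + (∂F/∂y)·y' = 0, solve for y':
  (∂F/∂y)·y' = -∂F/∂x
  dy/dx = -(∂F/∂x)/(∂F/∂y) = -(3x^2 - 2)/(3y^2 - 2) = (2 - 3x^2)/(3y^2 - 2)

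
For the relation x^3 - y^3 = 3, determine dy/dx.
Differentiate the relation implicitly: treat y = y(x) and apply the chain rule, so every y-derivative picks up a y' = dy/dx factor.

With everything moved to the left-hand side, differentiate term by term:
  d/dx[x^3] = 3x^2
  d/dx[-y^3] = -3y^2·y'
  d/dx[-3] = 0

Separating the contributions that come from x directly and those that come through y:
  without y':      3x^2
  multiplying y':  -3y^2

so (3x^2) + (-3y^2)·y' = 0, and therefore
  dy/dx = -(3x^2)/(-3y^2) = x^2/y^2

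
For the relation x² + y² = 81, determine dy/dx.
Differentiate the relation implicitly: treat y = y(x) and apply the chain rule, so every y-derivative picks up a y' = dy/dx factor.

With everything moved to the left-hand side, differentiate term by term:
  d/dx[x^2] = 2x
  d/dx[y^2] = 2y·y'
  d/dx[-81] = 0

Separating the contributions that come from x directly and those that come through y:
  without y':      2x
  multiplying y':  2y

so (2x) + (2y)·y' = 0, and therefore
  dy/dx = -(2x)/(2y) = -x/y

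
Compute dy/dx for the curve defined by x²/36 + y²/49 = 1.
Differentiate the relation implicitly: treat y = y(x) and apply the chain rule, so every y-derivative picks up a y' = dy/dx factor.

With everything moved to the left-hand side, differentiate term by term:
  d/dx[x^2/36] = x/18
  d/dx[y^2/49] = 2y·y'/49
  d/dx[-1] = 0

Separating the contributions that come from x directly and those that come through y:
  without y':      x/18
  multiplying y':  2y/49

so (x/18) + (2y/49)·y' = 0, and therefore
  dy/dx = -(x/18)/(2y/49) = -49x/(36y)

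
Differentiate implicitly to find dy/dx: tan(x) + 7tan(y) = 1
Differentiate the relation implicitly: treat y = y(x) and apply the chain rule, so every y-derivative picks up a y' = dy/dx factor.

With everything moved to the left-hand side, differentiate term by term:
  d/dx[tan(x)] = tan(x)^2 + 1
  d/dx[7tan(y)] = 7·y'(tan(y)^2 + 1)
  d/dx[-1] = 0

Separating the contributions that come from x directly and those that come through y:
  without y':      tan(x)^2 + 1
  multiplying y':  7tan(y)^2 + 7

so (tan(x)^2 + 1) + (7tan(y)^2 + 7)·y' = 0, and therefore
  dy/dx = -(tan(x)^2 + 1)/(7tan(y)^2 + 7) = -cos(y)^2/(7cos(x)^2)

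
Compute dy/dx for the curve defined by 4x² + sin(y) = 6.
Take d/dx of both sides. Since y is implicitly a function of x, the chain rule attaches a y' = dy/dx factor whenever we differentiate through y.

Set F(x, y) = (left side) − (right side), so the curve is F = 0. Differentiating each term of F:
  d/dx[4x^2] = 8x
  d/dx[sin(y)] = y'·cos(y)
  d/dx[-6] = 0

Collecting, the y'-free part is the partial derivative in x and the y' coefficient is the partial derivative in y:
  ∂F/∂x = 8x
  ∂F/∂y = cos(y)

so d/dx[F(x, y(x))] = ∂F/∂x + (∂F/∂y)·y' = 0. Rearranging,
  dy/dx = -(∂F/∂x)/(∂F/∂y) = -(8x)/(cos(y)) = -8x/cos(y)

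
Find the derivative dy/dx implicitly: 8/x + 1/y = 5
Apply d/dx to both sides, remembering that y depends on x. Each occurrence of y therefore brings in a y' = dy/dx via the chain rule.

With F(x, y) equal to the left-hand side minus the right, differentiate F term by term:
  d/dx[1/y] = -y'/y^2
  d/dx[8/x] = -8/x^2
  d/dx[-5] = 0
Adding these up, d/dx[F] = 0 becomes
  (-8/x^2) + (-1/y^2)·y' = 0,
so isolating y',
  dy/dx = -(-8/x^2)/(-1/y^2) = -8y^2/x^2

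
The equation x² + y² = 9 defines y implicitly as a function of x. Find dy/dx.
Differentiate both sides with respect to x, treating y as y(x). By the chain rule, any term containing y contributes a factor of y' = dy/dx when we differentiate it.

Move every term to one side and write the relation as F(x, y) = 0. Term by term,
  d/dx[x^2] = 2x
  d/dx[y^2] = 2y·y'
  d/dx[-9] = 0

The pieces without y' make up ∂F/∂x and the coefficient of y' is ∂F/∂y:
  ∂F/∂x = 2x,
  ∂F/∂y = 2y.

Since d/dx[F] = ∂F/∂x + (∂F/∂y)·y' = 0, solve for y':
  (∂F/∂y)·y' = -∂F/∂x
  dy/dx = -(∂F/∂x)/(∂F/∂y) = -(2x)/(2y) = -x/y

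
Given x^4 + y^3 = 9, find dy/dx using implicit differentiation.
Differentiate the relation implicitly: treat y = y(x) and apply the chain rule, so every y-derivative picks up a y' = dy/dx factor.

With everything moved to the left-hand side, differentiate term by term:
  d/dx[x^4] = 4x^3
  d/dx[y^3] = 3y^2·y'
  d/dx[-9] = 0

Separating the contributions that come from x directly and those that come through y:
  without y':      4x^3
  multiplying y':  3y^2

so (4x^3) + (3y^2)·y' = 0, and therefore
  dy/dx = -(4x^3)/(3y^2) = -4x^3/(3y^2)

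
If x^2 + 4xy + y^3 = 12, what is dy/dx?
Apply d/dx to both sides, remembering that y depends on x. Each occurrence of y therefore brings in a y' = dy/dx via the chain rule.

With F(x, y) equal to the left-hand side minus the right, differentiate F term by term:
  d/dx[x^2] = 2x
  d/dx[4xy] = 4x·y' + 4y
  d/dx[y^3] = 3y^2·y'
  d/dx[-12] = 0
Adding these up, d/dx[F] = 0 becomes
  (2x + 4y) + (4x + 3y^2)·y' = 0,
so isolating y',
  dy/dx = -(2x + 4y)/(4x + 3y^2) = 2(-x - 2y)/(4x + 3y^2)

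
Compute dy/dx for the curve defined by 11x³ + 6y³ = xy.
Differentiate both sides with respect to x, treating y as y(x). By the chain rule, any term containing y contributes a factor of y' = dy/dx when we differentiate it.

Move every term to one side and write the relation as F(x, y) = 0. Term by term,
  d/dx[11x^3] = 33x^2
  d/dx[-xy] = -x·y' - y
  d/dx[6y^3] = 18y^2·y'

The pieces without y' make up ∂F/∂x and the coefficient of y' is ∂F/∂y:
  ∂F/∂x = 33x^2 - y,
  ∂F/∂y = -x + 18y^2.

Since d/dx[F] = ∂F/∂x + (∂F/∂y)·y' = 0, solve for y':
  (∂F/∂y)·y' = -∂F/∂x
  dy/dx = -(∂F/∂x)/(∂F/∂y) = -(33x^2 - y)/(-x + 18y^2) = (33x^2 - y)/(x - 18y^2)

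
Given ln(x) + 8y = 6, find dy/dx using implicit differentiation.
Take d/dx of both sides. Since y is implicitly a function of x, the chain rule attaches a y' = dy/dx factor whenever we differentiate through y.

Set F(x, y) = (left side) − (right side), so the curve is F = 0. Differentiating each term of F:
  d/dx[8y] = 8·y'
  d/dx[ln(x)] = 1/x
  d/dx[-6] = 0

Collecting, the y'-free part is the partial derivative in x and the y' coefficient is the partial derivative in y:
  ∂F/∂x = 1/x
  ∂F/∂y = 8

so d/dx[F(x, y(x))] = ∂F/∂x + (∂F/∂y)·y' = 0. Rearranging,
  dy/dx = -(∂F/∂x)/(∂F/∂y) = -(1/x)/(8) = -1/(8x)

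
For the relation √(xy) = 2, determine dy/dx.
Differentiate both sides with respect to x, treating y as y(x). By the chain rule, any term containing y contributes a factor of y' = dy/dx when we differentiate it.

Move every term to one side and write the relation as F(x, y) = 0. Term by term,
  d/dx[√(xy)] = √(xy)(x·y'/2 + y/2)/(xy)
  d/dx[-2] = 0

The pieces without y' make up ∂F/∂x and the coefficient of y' is ∂F/∂y:
  ∂F/∂x = √(xy)/(2x),
  ∂F/∂y = √(xy)/(2y).

Since d/dx[F] = ∂F/∂x + (∂F/∂y)·y' = 0, solve for y':
  (∂F/∂y)·y' = -∂F/∂x
  dy/dx = -(∂F/∂x)/(∂F/∂y) = -(√(xy)/(2x))/(√(xy)/(2y)) = -y/x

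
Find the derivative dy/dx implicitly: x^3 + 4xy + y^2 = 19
Differentiate both sides with respect to x, treating y as y(x). By the chain rule, any term containing y contributes a factor of y' = dy/dx when we differentiate it.

Move every term to one side and write the relation as F(x, y) = 0. Term by term,
  d/dx[x^3] = 3x^2
  d/dx[4xy] = 4x·y' + 4y
  d/dx[y^2] = 2y·y'
  d/dx[-19] = 0

The pieces without y' make up ∂F/∂x and the coefficient of y' is ∂F/∂y:
  ∂F/∂x = 3x^2 + 4y,
  ∂F/∂y = 4x + 2y.

Since d/dx[F] = ∂F/∂x + (∂F/∂y)·y' = 0, solve for y':
  (∂F/∂y)·y' = -∂F/∂x
  dy/dx = -(∂F/∂x)/(∂F/∂y) = -(3x^2 + 4y)/(4x + 2y) = (-3x^2 - 4y)/(2(2x + y))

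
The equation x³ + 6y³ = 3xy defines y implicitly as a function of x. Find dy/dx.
Differentiate the relation implicitly: treat y = y(x) and apply the chain rule, so every y-derivative picks up a y' = dy/dx factor.

With everything moved to the left-hand side, differentiate term by term:
  d/dx[x^3] = 3x^2
  d/dx[-3xy] = -3x·y' - 3y
  d/dx[6y^3] = 18y^2·y'

Separating the contributions that come from x directly and those that come through y:
  without y':      3x^2 - 3y
  multiplying y':  -3x + 18y^2

so (3x^2 - 3y) + (-3x + 18y^2)·y' = 0, and therefore
  dy/dx = -(3x^2 - 3y)/(-3x + 18y^2) = (x^2 - y)/(x - 6y^2)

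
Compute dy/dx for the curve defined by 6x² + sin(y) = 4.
Apply d/dx to both sides, remembering that y depends on x. Each occurrence of y therefore brings in a y' = dy/dx via the chain rule.

With F(x, y) equal to the left-hand side minus the right, differentiate F term by term:
  d/dx[6x^2] = 12x
  d/dx[sin(y)] = y'·cos(y)
  d/dx[-4] = 0
Adding these up, d/dx[F] = 0 becomes
  (12x) + (cos(y))·y' = 0,
so isolating y',
  dy/dx = -(12x)/(cos(y)) = -12x/cos(y)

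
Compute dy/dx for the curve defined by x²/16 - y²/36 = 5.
Apply d/dx to both sides, remembering that y depends on x. Each occurrence of y therefore brings in a y' = dy/dx via the chain rule.

With F(x, y) equal to the left-hand side minus the right, differentiate F term by term:
  d/dx[x^2/16] = x/8
  d/dx[-y^2/36] = -y·y'/18
  d/dx[-5] = 0
Adding these up, d/dx[F] = 0 becomes
  (x/8) + (-y/18)·y' = 0,
so isolating y',
  dy/dx = -(x/8)/(-y/18) = 9x/(4y)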